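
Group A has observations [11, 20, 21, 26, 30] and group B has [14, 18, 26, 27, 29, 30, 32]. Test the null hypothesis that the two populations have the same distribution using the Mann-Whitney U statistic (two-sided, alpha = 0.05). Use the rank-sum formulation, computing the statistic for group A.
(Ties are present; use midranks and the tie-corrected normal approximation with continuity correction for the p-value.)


Step 1: Combine and sort all 12 observations; assign midranks.
sorted (value, group): (11,X), (14,Y), (18,Y), (20,X), (21,X), (26,X), (26,Y), (27,Y), (29,Y), (30,X), (30,Y), (32,Y)
ranks: 11->1, 14->2, 18->3, 20->4, 21->5, 26->6.5, 26->6.5, 27->8, 29->9, 30->10.5, 30->10.5, 32->12
Step 2: Rank sum for X: R1 = 1 + 4 + 5 + 6.5 + 10.5 = 27.
Step 3: U_X = R1 - n1(n1+1)/2 = 27 - 5*6/2 = 27 - 15 = 12.
       U_Y = n1*n2 - U_X = 35 - 12 = 23.
Step 4: Ties are present, so use the tie-corrected normal approximation (with continuity correction) for the p-value.
Step 5: p-value = 0.415157; compare to alpha = 0.05. fail to reject H0.

U_X = 12, p = 0.415157, fail to reject H0 at alpha = 0.05.


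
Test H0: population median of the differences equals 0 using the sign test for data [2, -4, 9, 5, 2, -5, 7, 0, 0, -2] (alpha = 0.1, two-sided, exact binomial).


Step 1: Discard zero differences. Original n = 10; n_eff = number of nonzero differences = 8.
Nonzero differences (with sign): +2, -4, +9, +5, +2, -5, +7, -2
Step 2: Count signs: positive = 5, negative = 3.
Step 3: Under H0: P(positive) = 0.5, so the number of positives S ~ Bin(8, 0.5).
Step 4: Two-sided exact p-value = sum of Bin(8,0.5) probabilities at or below the observed probability = 0.726562.
Step 5: alpha = 0.1. fail to reject H0.

n_eff = 8, pos = 5, neg = 3, p = 0.726562, fail to reject H0.


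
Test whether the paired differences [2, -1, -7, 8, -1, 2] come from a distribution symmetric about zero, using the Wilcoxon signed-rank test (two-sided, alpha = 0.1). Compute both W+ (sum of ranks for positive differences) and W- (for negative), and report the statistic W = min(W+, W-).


Step 1: Drop any zero differences (none here) and take |d_i|.
|d| = [2, 1, 7, 8, 1, 2]
Step 2: Midrank |d_i| (ties get averaged ranks).
ranks: |2|->3.5, |1|->1.5, |7|->5, |8|->6, |1|->1.5, |2|->3.5
Step 3: Attach original signs; sum ranks with positive sign and with negative sign.
W+ = 3.5 + 6 + 3.5 = 13
W- = 1.5 + 5 + 1.5 = 8
(Check: W+ + W- = 21 should equal n(n+1)/2 = 21.)
Step 4: Test statistic W = min(W+, W-) = 8.
Step 5: Ties in |d|, so use the tie-corrected normal approximation.
        E[W] = n(n+1)/4 = 6*7/4 = 10.5.
        Tie groups: |d|=1 (t=2), |d|=2 (t=2); sum(t^3 - t) = 12.
        Var[W] = n(n+1)(2n+1)/24 - sum(t^3-t)/48 = 546/24 - 12/48 = 22.5.
        z = (W - E[W]) / sqrt(Var[W]) = (8 - 10.5) / 4.7434 = -0.5270.
        Two-sided p = 2*Phi(z) = 0.598161.
Step 6: alpha = 0.1. fail to reject H0.

W+ = 13, W- = 8, W = min = 8, p = 0.598161, fail to reject H0.


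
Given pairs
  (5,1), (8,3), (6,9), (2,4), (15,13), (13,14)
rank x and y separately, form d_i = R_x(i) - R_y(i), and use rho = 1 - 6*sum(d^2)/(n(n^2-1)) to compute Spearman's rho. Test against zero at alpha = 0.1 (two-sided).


Step 1: Rank x and y separately (midranks; no ties here).
rank(x): 5->2, 8->4, 6->3, 2->1, 15->6, 13->5
rank(y): 1->1, 3->2, 9->4, 4->3, 13->5, 14->6
Step 2: d_i = R_x(i) - R_y(i); compute d_i^2.
  (2-1)^2=1, (4-2)^2=4, (3-4)^2=1, (1-3)^2=4, (6-5)^2=1, (5-6)^2=1
sum(d^2) = 12.
Step 3: rho = 1 - 6*12 / (6*(6^2 - 1)) = 1 - 72/210 = 0.657143.
Step 4: Under H0, t = rho * sqrt((n-2)/(1-rho^2)) = 1.7436 ~ t(4).
Step 5: Two-sided p-value from the t-distribution with 4 df = 0.156175.
Step 6: alpha = 0.1. fail to reject H0.

rho = 0.6571, p = 0.156175, fail to reject H0 at alpha = 0.1.


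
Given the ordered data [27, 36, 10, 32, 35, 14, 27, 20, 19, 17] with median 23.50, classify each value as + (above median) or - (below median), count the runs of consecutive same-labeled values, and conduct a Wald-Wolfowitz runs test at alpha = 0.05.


Step 1: Compute median = 23.50; label A = above, B = below.
Labels in order: AABAABABBB  (n_A = 5, n_B = 5)
Step 2: Count runs R = 6.
Step 3: Under H0 (random ordering), E[R] = 2*n_A*n_B/(n_A+n_B) + 1 = 2*5*5/10 + 1 = 6.0000.
        Var[R] = 2*n_A*n_B*(2*n_A*n_B - n_A - n_B) / ((n_A+n_B)^2 * (n_A+n_B-1)) = 2000/900 = 2.2222.
        SD[R] = 1.4907.
Step 4: R = E[R], so z = 0 with no continuity correction.
Step 5: Two-sided p-value via normal approximation = 2*(1 - Phi(|z|)) = 1.000000.
Step 6: alpha = 0.05. fail to reject H0.

R = 6, z = 0.0000, p = 1.000000, fail to reject H0.


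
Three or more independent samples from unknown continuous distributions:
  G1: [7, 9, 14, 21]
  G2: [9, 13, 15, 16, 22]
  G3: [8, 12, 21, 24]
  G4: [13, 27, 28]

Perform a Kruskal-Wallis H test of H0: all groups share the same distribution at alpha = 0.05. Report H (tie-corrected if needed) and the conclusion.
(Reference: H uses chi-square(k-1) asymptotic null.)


Step 1: Combine all N = 16 observations and assign midranks.
sorted (value, group, rank): (7,G1,1), (8,G3,2), (9,G1,3.5), (9,G2,3.5), (12,G3,5), (13,G2,6.5), (13,G4,6.5), (14,G1,8), (15,G2,9), (16,G2,10), (21,G1,11.5), (21,G3,11.5), (22,G2,13), (24,G3,14), (27,G4,15), (28,G4,16)
Step 2: Sum ranks within each group.
R_1 = 24 (n_1 = 4)
R_2 = 42 (n_2 = 5)
R_3 = 32.5 (n_3 = 4)
R_4 = 37.5 (n_4 = 3)
Step 3: H = 12/(N(N+1)) * sum(R_i^2/n_i) - 3(N+1)
     = 12/(16*17) * (24^2/4 + 42^2/5 + 32.5^2/4 + 37.5^2/3) - 3*17
     = 0.044118 * 1229.61 - 51
     = 3.247610.
Step 4: Ties present; correction factor C = 1 - 18/(16^3 - 16) = 0.995588. Corrected H = 3.247610 / 0.995588 = 3.262001.
Step 5: Under H0, H ~ chi^2(3); p-value = 0.352966.
Step 6: alpha = 0.05. fail to reject H0.

H = 3.2620, df = 3, p = 0.352966, fail to reject H0.


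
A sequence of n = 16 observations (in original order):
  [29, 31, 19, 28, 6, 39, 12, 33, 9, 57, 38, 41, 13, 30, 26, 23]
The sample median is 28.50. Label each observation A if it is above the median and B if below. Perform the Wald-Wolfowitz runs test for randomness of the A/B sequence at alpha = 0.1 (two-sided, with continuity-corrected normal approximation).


Step 1: Compute median = 28.50; label A = above, B = below.
Labels in order: AABBBABABAAABABB  (n_A = 8, n_B = 8)
Step 2: Count runs R = 10.
Step 3: Under H0 (random ordering), E[R] = 2*n_A*n_B/(n_A+n_B) + 1 = 2*8*8/16 + 1 = 9.0000.
        Var[R] = 2*n_A*n_B*(2*n_A*n_B - n_A - n_B) / ((n_A+n_B)^2 * (n_A+n_B-1)) = 14336/3840 = 3.7333.
        SD[R] = 1.9322.
Step 4: Continuity-corrected z = (R - 0.5 - E[R]) / SD[R] = (10 - 0.5 - 9.0000) / 1.9322 = 0.2588.
Step 5: Two-sided p-value via normal approximation = 2*(1 - Phi(|z|)) = 0.795809.
Step 6: alpha = 0.1. fail to reject H0.

R = 10, z = 0.2588, p = 0.795809, fail to reject H0.


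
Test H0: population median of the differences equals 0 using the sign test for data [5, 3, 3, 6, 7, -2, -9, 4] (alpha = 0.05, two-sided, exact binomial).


Step 1: Discard zero differences. Original n = 8; n_eff = number of nonzero differences = 8.
Nonzero differences (with sign): +5, +3, +3, +6, +7, -2, -9, +4
Step 2: Count signs: positive = 6, negative = 2.
Step 3: Under H0: P(positive) = 0.5, so the number of positives S ~ Bin(8, 0.5).
Step 4: Two-sided exact p-value = sum of Bin(8,0.5) probabilities at or below the observed probability = 0.289062.
Step 5: alpha = 0.05. fail to reject H0.

n_eff = 8, pos = 6, neg = 2, p = 0.289062, fail to reject H0.


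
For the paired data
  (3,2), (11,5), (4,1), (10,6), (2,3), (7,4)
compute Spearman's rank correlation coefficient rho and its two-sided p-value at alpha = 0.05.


Step 1: Rank x and y separately (midranks; no ties here).
rank(x): 3->2, 11->6, 4->3, 10->5, 2->1, 7->4
rank(y): 2->2, 5->5, 1->1, 6->6, 3->3, 4->4
Step 2: d_i = R_x(i) - R_y(i); compute d_i^2.
  (2-2)^2=0, (6-5)^2=1, (3-1)^2=4, (5-6)^2=1, (1-3)^2=4, (4-4)^2=0
sum(d^2) = 10.
Step 3: rho = 1 - 6*10 / (6*(6^2 - 1)) = 1 - 60/210 = 0.714286.
Step 4: Under H0, t = rho * sqrt((n-2)/(1-rho^2)) = 2.0412 ~ t(4).
Step 5: Two-sided p-value from the t-distribution with 4 df = 0.110787.
Step 6: alpha = 0.05. fail to reject H0.

rho = 0.7143, p = 0.110787, fail to reject H0 at alpha = 0.05.


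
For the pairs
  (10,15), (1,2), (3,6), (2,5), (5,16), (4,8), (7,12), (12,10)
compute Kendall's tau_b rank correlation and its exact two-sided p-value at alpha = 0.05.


Step 1: Enumerate the 28 unordered pairs (i,j) with i<j and classify each by sign(x_j-x_i) * sign(y_j-y_i).
  (1,2):dx=-9,dy=-13->C; (1,3):dx=-7,dy=-9->C; (1,4):dx=-8,dy=-10->C; (1,5):dx=-5,dy=+1->D
  (1,6):dx=-6,dy=-7->C; (1,7):dx=-3,dy=-3->C; (1,8):dx=+2,dy=-5->D; (2,3):dx=+2,dy=+4->C
  (2,4):dx=+1,dy=+3->C; (2,5):dx=+4,dy=+14->C; (2,6):dx=+3,dy=+6->C; (2,7):dx=+6,dy=+10->C
  (2,8):dx=+11,dy=+8->C; (3,4):dx=-1,dy=-1->C; (3,5):dx=+2,dy=+10->C; (3,6):dx=+1,dy=+2->C
  (3,7):dx=+4,dy=+6->C; (3,8):dx=+9,dy=+4->C; (4,5):dx=+3,dy=+11->C; (4,6):dx=+2,dy=+3->C
  (4,7):dx=+5,dy=+7->C; (4,8):dx=+10,dy=+5->C; (5,6):dx=-1,dy=-8->C; (5,7):dx=+2,dy=-4->D
  (5,8):dx=+7,dy=-6->D; (6,7):dx=+3,dy=+4->C; (6,8):dx=+8,dy=+2->C; (7,8):dx=+5,dy=-2->D
Step 2: C = 23, D = 5, total pairs = 28.
Step 3: tau = (C - D)/(n(n-1)/2) = (23 - 5)/28 = 0.642857.
Step 4: Exact two-sided p-value (enumerate n! = 40320 permutations of y under H0): p = 0.031151.
Step 5: alpha = 0.05. reject H0.

tau_b = 0.6429 (C=23, D=5), p = 0.031151, reject H0.


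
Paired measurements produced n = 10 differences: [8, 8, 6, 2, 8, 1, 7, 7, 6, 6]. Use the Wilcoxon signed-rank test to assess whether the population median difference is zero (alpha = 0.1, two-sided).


Step 1: Drop any zero differences (none here) and take |d_i|.
|d| = [8, 8, 6, 2, 8, 1, 7, 7, 6, 6]
Step 2: Midrank |d_i| (ties get averaged ranks).
ranks: |8|->9, |8|->9, |6|->4, |2|->2, |8|->9, |1|->1, |7|->6.5, |7|->6.5, |6|->4, |6|->4
Step 3: Attach original signs; sum ranks with positive sign and with negative sign.
W+ = 9 + 9 + 4 + 2 + 9 + 1 + 6.5 + 6.5 + 4 + 4 = 55
W- = 0 = 0
(Check: W+ + W- = 55 should equal n(n+1)/2 = 55.)
Step 4: Test statistic W = min(W+, W-) = 0.
Step 5: Ties in |d|, so use the tie-corrected normal approximation.
        E[W] = n(n+1)/4 = 10*11/4 = 27.5.
        Tie groups: |d|=6 (t=3), |d|=7 (t=2), |d|=8 (t=3); sum(t^3 - t) = 54.
        Var[W] = n(n+1)(2n+1)/24 - sum(t^3-t)/48 = 2310/24 - 54/48 = 95.125.
        z = (W - E[W]) / sqrt(Var[W]) = (0 - 27.5) / 9.7532 = -2.8196.
        Two-sided p = 2*Phi(z) = 0.004809.
Step 6: alpha = 0.1. reject H0.

W+ = 55, W- = 0, W = min = 0, p = 0.004809, reject H0.


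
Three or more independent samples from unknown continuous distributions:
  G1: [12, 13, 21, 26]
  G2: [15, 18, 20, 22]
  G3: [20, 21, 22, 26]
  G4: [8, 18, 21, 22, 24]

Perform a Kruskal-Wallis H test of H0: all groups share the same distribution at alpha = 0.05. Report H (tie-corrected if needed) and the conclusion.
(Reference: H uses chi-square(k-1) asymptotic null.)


Step 1: Combine all N = 17 observations and assign midranks.
sorted (value, group, rank): (8,G4,1), (12,G1,2), (13,G1,3), (15,G2,4), (18,G2,5.5), (18,G4,5.5), (20,G2,7.5), (20,G3,7.5), (21,G1,10), (21,G3,10), (21,G4,10), (22,G2,13), (22,G3,13), (22,G4,13), (24,G4,15), (26,G1,16.5), (26,G3,16.5)
Step 2: Sum ranks within each group.
R_1 = 31.5 (n_1 = 4)
R_2 = 30 (n_2 = 4)
R_3 = 47 (n_3 = 4)
R_4 = 44.5 (n_4 = 5)
Step 3: H = 12/(N(N+1)) * sum(R_i^2/n_i) - 3(N+1)
     = 12/(17*18) * (31.5^2/4 + 30^2/4 + 47^2/4 + 44.5^2/5) - 3*18
     = 0.039216 * 1421.36 - 54
     = 1.739706.
Step 4: Ties present; correction factor C = 1 - 66/(17^3 - 17) = 0.986520. Corrected H = 1.739706 / 0.986520 = 1.763478.
Step 5: Under H0, H ~ chi^2(3); p-value = 0.622915.
Step 6: alpha = 0.05. fail to reject H0.

H = 1.7635, df = 3, p = 0.622915, fail to reject H0.


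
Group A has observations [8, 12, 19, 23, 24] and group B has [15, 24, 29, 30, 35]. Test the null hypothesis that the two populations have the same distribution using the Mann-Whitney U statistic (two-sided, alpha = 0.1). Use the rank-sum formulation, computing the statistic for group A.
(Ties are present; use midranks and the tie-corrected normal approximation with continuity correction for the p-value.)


Step 1: Combine and sort all 10 observations; assign midranks.
sorted (value, group): (8,X), (12,X), (15,Y), (19,X), (23,X), (24,X), (24,Y), (29,Y), (30,Y), (35,Y)
ranks: 8->1, 12->2, 15->3, 19->4, 23->5, 24->6.5, 24->6.5, 29->8, 30->9, 35->10
Step 2: Rank sum for X: R1 = 1 + 2 + 4 + 5 + 6.5 = 18.5.
Step 3: U_X = R1 - n1(n1+1)/2 = 18.5 - 5*6/2 = 18.5 - 15 = 3.5.
       U_Y = n1*n2 - U_X = 25 - 3.5 = 21.5.
Step 4: Ties are present, so use the tie-corrected normal approximation (with continuity correction) for the p-value.
Step 5: p-value = 0.074913; compare to alpha = 0.1. reject H0.

U_X = 3.5, p = 0.074913, reject H0 at alpha = 0.1.


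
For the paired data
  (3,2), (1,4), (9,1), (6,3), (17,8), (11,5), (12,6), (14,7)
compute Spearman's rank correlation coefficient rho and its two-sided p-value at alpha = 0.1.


Step 1: Rank x and y separately (midranks; no ties here).
rank(x): 3->2, 1->1, 9->4, 6->3, 17->8, 11->5, 12->6, 14->7
rank(y): 2->2, 4->4, 1->1, 3->3, 8->8, 5->5, 6->6, 7->7
Step 2: d_i = R_x(i) - R_y(i); compute d_i^2.
  (2-2)^2=0, (1-4)^2=9, (4-1)^2=9, (3-3)^2=0, (8-8)^2=0, (5-5)^2=0, (6-6)^2=0, (7-7)^2=0
sum(d^2) = 18.
Step 3: rho = 1 - 6*18 / (8*(8^2 - 1)) = 1 - 108/504 = 0.785714.
Step 4: Under H0, t = rho * sqrt((n-2)/(1-rho^2)) = 3.1113 ~ t(6).
Step 5: Two-sided p-value from the t-distribution with 6 df = 0.020815.
Step 6: alpha = 0.1. reject H0.

rho = 0.7857, p = 0.020815, reject H0 at alpha = 0.1.


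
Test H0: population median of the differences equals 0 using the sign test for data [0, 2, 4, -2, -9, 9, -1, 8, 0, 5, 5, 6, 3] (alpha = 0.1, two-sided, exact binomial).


Step 1: Discard zero differences. Original n = 13; n_eff = number of nonzero differences = 11.
Nonzero differences (with sign): +2, +4, -2, -9, +9, -1, +8, +5, +5, +6, +3
Step 2: Count signs: positive = 8, negative = 3.
Step 3: Under H0: P(positive) = 0.5, so the number of positives S ~ Bin(11, 0.5).
Step 4: Two-sided exact p-value = sum of Bin(11,0.5) probabilities at or below the observed probability = 0.226562.
Step 5: alpha = 0.1. fail to reject H0.

n_eff = 11, pos = 8, neg = 3, p = 0.226562, fail to reject H0.


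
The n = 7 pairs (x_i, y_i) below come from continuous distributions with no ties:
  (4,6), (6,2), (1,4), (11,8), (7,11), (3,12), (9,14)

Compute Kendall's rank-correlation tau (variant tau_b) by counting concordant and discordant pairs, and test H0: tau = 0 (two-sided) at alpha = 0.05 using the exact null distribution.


Step 1: Enumerate the 21 unordered pairs (i,j) with i<j and classify each by sign(x_j-x_i) * sign(y_j-y_i).
  (1,2):dx=+2,dy=-4->D; (1,3):dx=-3,dy=-2->C; (1,4):dx=+7,dy=+2->C; (1,5):dx=+3,dy=+5->C
  (1,6):dx=-1,dy=+6->D; (1,7):dx=+5,dy=+8->C; (2,3):dx=-5,dy=+2->D; (2,4):dx=+5,dy=+6->C
  (2,5):dx=+1,dy=+9->C; (2,6):dx=-3,dy=+10->D; (2,7):dx=+3,dy=+12->C; (3,4):dx=+10,dy=+4->C
  (3,5):dx=+6,dy=+7->C; (3,6):dx=+2,dy=+8->C; (3,7):dx=+8,dy=+10->C; (4,5):dx=-4,dy=+3->D
  (4,6):dx=-8,dy=+4->D; (4,7):dx=-2,dy=+6->D; (5,6):dx=-4,dy=+1->D; (5,7):dx=+2,dy=+3->C
  (6,7):dx=+6,dy=+2->C
Step 2: C = 13, D = 8, total pairs = 21.
Step 3: tau = (C - D)/(n(n-1)/2) = (13 - 8)/21 = 0.238095.
Step 4: Exact two-sided p-value (enumerate n! = 5040 permutations of y under H0): p = 0.561905.
Step 5: alpha = 0.05. fail to reject H0.

tau_b = 0.2381 (C=13, D=8), p = 0.561905, fail to reject H0.


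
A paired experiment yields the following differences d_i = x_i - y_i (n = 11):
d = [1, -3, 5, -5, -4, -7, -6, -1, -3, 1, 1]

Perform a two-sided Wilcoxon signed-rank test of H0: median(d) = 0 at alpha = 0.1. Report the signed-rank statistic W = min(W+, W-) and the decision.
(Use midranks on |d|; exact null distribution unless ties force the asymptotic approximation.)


Step 1: Drop any zero differences (none here) and take |d_i|.
|d| = [1, 3, 5, 5, 4, 7, 6, 1, 3, 1, 1]
Step 2: Midrank |d_i| (ties get averaged ranks).
ranks: |1|->2.5, |3|->5.5, |5|->8.5, |5|->8.5, |4|->7, |7|->11, |6|->10, |1|->2.5, |3|->5.5, |1|->2.5, |1|->2.5
Step 3: Attach original signs; sum ranks with positive sign and with negative sign.
W+ = 2.5 + 8.5 + 2.5 + 2.5 = 16
W- = 5.5 + 8.5 + 7 + 11 + 10 + 2.5 + 5.5 = 50
(Check: W+ + W- = 66 should equal n(n+1)/2 = 66.)
Step 4: Test statistic W = min(W+, W-) = 16.
Step 5: Ties in |d|, so use the tie-corrected normal approximation.
        E[W] = n(n+1)/4 = 11*12/4 = 33.
        Tie groups: |d|=1 (t=4), |d|=3 (t=2), |d|=5 (t=2); sum(t^3 - t) = 72.
        Var[W] = n(n+1)(2n+1)/24 - sum(t^3-t)/48 = 3036/24 - 72/48 = 125.
        z = (W - E[W]) / sqrt(Var[W]) = (16 - 33) / 11.1803 = -1.5205.
        Two-sided p = 2*Phi(z) = 0.128379.
Step 6: alpha = 0.1. fail to reject H0.

W+ = 16, W- = 50, W = min = 16, p = 0.128379, fail to reject H0.


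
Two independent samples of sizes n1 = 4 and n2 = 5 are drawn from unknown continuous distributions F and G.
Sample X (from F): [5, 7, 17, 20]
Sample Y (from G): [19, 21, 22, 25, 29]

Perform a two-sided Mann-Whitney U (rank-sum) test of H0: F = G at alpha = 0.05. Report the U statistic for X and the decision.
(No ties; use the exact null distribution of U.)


Step 1: Combine and sort all 9 observations; assign midranks.
sorted (value, group): (5,X), (7,X), (17,X), (19,Y), (20,X), (21,Y), (22,Y), (25,Y), (29,Y)
ranks: 5->1, 7->2, 17->3, 19->4, 20->5, 21->6, 22->7, 25->8, 29->9
Step 2: Rank sum for X: R1 = 1 + 2 + 3 + 5 = 11.
Step 3: U_X = R1 - n1(n1+1)/2 = 11 - 4*5/2 = 11 - 10 = 1.
       U_Y = n1*n2 - U_X = 20 - 1 = 19.
Step 4: No ties, so the exact null distribution of U (based on enumerating the C(9,4) = 126 equally likely rank assignments) gives the two-sided p-value.
Step 5: p-value = 0.031746; compare to alpha = 0.05. reject H0.

U_X = 1, p = 0.031746, reject H0 at alpha = 0.05.


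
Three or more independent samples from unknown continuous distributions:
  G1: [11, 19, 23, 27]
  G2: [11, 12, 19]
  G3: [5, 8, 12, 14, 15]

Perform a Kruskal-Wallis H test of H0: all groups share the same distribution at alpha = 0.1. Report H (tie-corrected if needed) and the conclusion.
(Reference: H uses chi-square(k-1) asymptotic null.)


Step 1: Combine all N = 12 observations and assign midranks.
sorted (value, group, rank): (5,G3,1), (8,G3,2), (11,G1,3.5), (11,G2,3.5), (12,G2,5.5), (12,G3,5.5), (14,G3,7), (15,G3,8), (19,G1,9.5), (19,G2,9.5), (23,G1,11), (27,G1,12)
Step 2: Sum ranks within each group.
R_1 = 36 (n_1 = 4)
R_2 = 18.5 (n_2 = 3)
R_3 = 23.5 (n_3 = 5)
Step 3: H = 12/(N(N+1)) * sum(R_i^2/n_i) - 3(N+1)
     = 12/(12*13) * (36^2/4 + 18.5^2/3 + 23.5^2/5) - 3*13
     = 0.076923 * 548.533 - 39
     = 3.194872.
Step 4: Ties present; correction factor C = 1 - 18/(12^3 - 12) = 0.989510. Corrected H = 3.194872 / 0.989510 = 3.228740.
Step 5: Under H0, H ~ chi^2(2); p-value = 0.199016.
Step 6: alpha = 0.1. fail to reject H0.

H = 3.2287, df = 2, p = 0.199016, fail to reject H0.


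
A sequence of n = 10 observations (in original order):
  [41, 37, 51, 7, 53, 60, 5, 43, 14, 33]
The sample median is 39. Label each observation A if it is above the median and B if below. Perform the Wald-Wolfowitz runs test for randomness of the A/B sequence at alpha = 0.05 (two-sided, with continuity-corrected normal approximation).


Step 1: Compute median = 39; label A = above, B = below.
Labels in order: ABABAABABB  (n_A = 5, n_B = 5)
Step 2: Count runs R = 8.
Step 3: Under H0 (random ordering), E[R] = 2*n_A*n_B/(n_A+n_B) + 1 = 2*5*5/10 + 1 = 6.0000.
        Var[R] = 2*n_A*n_B*(2*n_A*n_B - n_A - n_B) / ((n_A+n_B)^2 * (n_A+n_B-1)) = 2000/900 = 2.2222.
        SD[R] = 1.4907.
Step 4: Continuity-corrected z = (R - 0.5 - E[R]) / SD[R] = (8 - 0.5 - 6.0000) / 1.4907 = 1.0062.
Step 5: Two-sided p-value via normal approximation = 2*(1 - Phi(|z|)) = 0.314305.
Step 6: alpha = 0.05. fail to reject H0.

R = 8, z = 1.0062, p = 0.314305, fail to reject H0.


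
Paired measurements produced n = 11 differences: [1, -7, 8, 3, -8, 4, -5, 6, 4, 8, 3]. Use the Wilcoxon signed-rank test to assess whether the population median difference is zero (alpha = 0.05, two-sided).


Step 1: Drop any zero differences (none here) and take |d_i|.
|d| = [1, 7, 8, 3, 8, 4, 5, 6, 4, 8, 3]
Step 2: Midrank |d_i| (ties get averaged ranks).
ranks: |1|->1, |7|->8, |8|->10, |3|->2.5, |8|->10, |4|->4.5, |5|->6, |6|->7, |4|->4.5, |8|->10, |3|->2.5
Step 3: Attach original signs; sum ranks with positive sign and with negative sign.
W+ = 1 + 10 + 2.5 + 4.5 + 7 + 4.5 + 10 + 2.5 = 42
W- = 8 + 10 + 6 = 24
(Check: W+ + W- = 66 should equal n(n+1)/2 = 66.)
Step 4: Test statistic W = min(W+, W-) = 24.
Step 5: Ties in |d|, so use the tie-corrected normal approximation.
        E[W] = n(n+1)/4 = 11*12/4 = 33.
        Tie groups: |d|=3 (t=2), |d|=4 (t=2), |d|=8 (t=3); sum(t^3 - t) = 36.
        Var[W] = n(n+1)(2n+1)/24 - sum(t^3-t)/48 = 3036/24 - 36/48 = 125.75.
        z = (W - E[W]) / sqrt(Var[W]) = (24 - 33) / 11.2138 = -0.8026.
        Two-sided p = 2*Phi(z) = 0.422217.
Step 6: alpha = 0.05. fail to reject H0.

W+ = 42, W- = 24, W = min = 24, p = 0.422217, fail to reject H0.


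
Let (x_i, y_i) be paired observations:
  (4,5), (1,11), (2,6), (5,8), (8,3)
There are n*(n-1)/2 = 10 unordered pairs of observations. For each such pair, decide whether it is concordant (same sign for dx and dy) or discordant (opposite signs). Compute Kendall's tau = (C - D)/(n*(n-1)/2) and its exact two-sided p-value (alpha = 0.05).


Step 1: Enumerate the 10 unordered pairs (i,j) with i<j and classify each by sign(x_j-x_i) * sign(y_j-y_i).
  (1,2):dx=-3,dy=+6->D; (1,3):dx=-2,dy=+1->D; (1,4):dx=+1,dy=+3->C; (1,5):dx=+4,dy=-2->D
  (2,3):dx=+1,dy=-5->D; (2,4):dx=+4,dy=-3->D; (2,5):dx=+7,dy=-8->D; (3,4):dx=+3,dy=+2->C
  (3,5):dx=+6,dy=-3->D; (4,5):dx=+3,dy=-5->D
Step 2: C = 2, D = 8, total pairs = 10.
Step 3: tau = (C - D)/(n(n-1)/2) = (2 - 8)/10 = -0.600000.
Step 4: Exact two-sided p-value (enumerate n! = 120 permutations of y under H0): p = 0.233333.
Step 5: alpha = 0.05. fail to reject H0.

tau_b = -0.6000 (C=2, D=8), p = 0.233333, fail to reject H0.


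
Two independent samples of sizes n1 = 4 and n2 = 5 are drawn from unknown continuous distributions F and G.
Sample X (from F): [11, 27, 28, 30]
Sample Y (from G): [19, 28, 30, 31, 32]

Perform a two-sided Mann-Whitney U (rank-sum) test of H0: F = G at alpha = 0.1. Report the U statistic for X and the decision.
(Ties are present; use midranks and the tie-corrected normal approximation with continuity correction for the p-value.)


Step 1: Combine and sort all 9 observations; assign midranks.
sorted (value, group): (11,X), (19,Y), (27,X), (28,X), (28,Y), (30,X), (30,Y), (31,Y), (32,Y)
ranks: 11->1, 19->2, 27->3, 28->4.5, 28->4.5, 30->6.5, 30->6.5, 31->8, 32->9
Step 2: Rank sum for X: R1 = 1 + 3 + 4.5 + 6.5 = 15.
Step 3: U_X = R1 - n1(n1+1)/2 = 15 - 4*5/2 = 15 - 10 = 5.
       U_Y = n1*n2 - U_X = 20 - 5 = 15.
Step 4: Ties are present, so use the tie-corrected normal approximation (with continuity correction) for the p-value.
Step 5: p-value = 0.266322; compare to alpha = 0.1. fail to reject H0.

U_X = 5, p = 0.266322, fail to reject H0 at alpha = 0.1.


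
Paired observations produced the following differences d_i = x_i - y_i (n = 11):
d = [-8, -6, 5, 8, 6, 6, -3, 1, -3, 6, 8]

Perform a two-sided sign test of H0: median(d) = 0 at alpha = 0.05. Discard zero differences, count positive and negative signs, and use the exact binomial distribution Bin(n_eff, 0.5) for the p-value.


Step 1: Discard zero differences. Original n = 11; n_eff = number of nonzero differences = 11.
Nonzero differences (with sign): -8, -6, +5, +8, +6, +6, -3, +1, -3, +6, +8
Step 2: Count signs: positive = 7, negative = 4.
Step 3: Under H0: P(positive) = 0.5, so the number of positives S ~ Bin(11, 0.5).
Step 4: Two-sided exact p-value = sum of Bin(11,0.5) probabilities at or below the observed probability = 0.548828.
Step 5: alpha = 0.05. fail to reject H0.

n_eff = 11, pos = 7, neg = 4, p = 0.548828, fail to reject H0.


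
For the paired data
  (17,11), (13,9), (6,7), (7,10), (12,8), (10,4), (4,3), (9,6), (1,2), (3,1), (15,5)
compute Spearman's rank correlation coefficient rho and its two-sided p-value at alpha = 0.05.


Step 1: Rank x and y separately (midranks; no ties here).
rank(x): 17->11, 13->9, 6->4, 7->5, 12->8, 10->7, 4->3, 9->6, 1->1, 3->2, 15->10
rank(y): 11->11, 9->9, 7->7, 10->10, 8->8, 4->4, 3->3, 6->6, 2->2, 1->1, 5->5
Step 2: d_i = R_x(i) - R_y(i); compute d_i^2.
  (11-11)^2=0, (9-9)^2=0, (4-7)^2=9, (5-10)^2=25, (8-8)^2=0, (7-4)^2=9, (3-3)^2=0, (6-6)^2=0, (1-2)^2=1, (2-1)^2=1, (10-5)^2=25
sum(d^2) = 70.
Step 3: rho = 1 - 6*70 / (11*(11^2 - 1)) = 1 - 420/1320 = 0.681818.
Step 4: Under H0, t = rho * sqrt((n-2)/(1-rho^2)) = 2.7962 ~ t(9).
Step 5: Two-sided p-value from the t-distribution with 9 df = 0.020843.
Step 6: alpha = 0.05. reject H0.

rho = 0.6818, p = 0.020843, reject H0 at alpha = 0.05.


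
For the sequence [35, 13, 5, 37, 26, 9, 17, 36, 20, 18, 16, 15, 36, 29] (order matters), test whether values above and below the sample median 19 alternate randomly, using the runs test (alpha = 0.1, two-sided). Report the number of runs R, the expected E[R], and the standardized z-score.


Step 1: Compute median = 19; label A = above, B = below.
Labels in order: ABBAABBAABBBAA  (n_A = 7, n_B = 7)
Step 2: Count runs R = 7.
Step 3: Under H0 (random ordering), E[R] = 2*n_A*n_B/(n_A+n_B) + 1 = 2*7*7/14 + 1 = 8.0000.
        Var[R] = 2*n_A*n_B*(2*n_A*n_B - n_A - n_B) / ((n_A+n_B)^2 * (n_A+n_B-1)) = 8232/2548 = 3.2308.
        SD[R] = 1.7974.
Step 4: Continuity-corrected z = (R + 0.5 - E[R]) / SD[R] = (7 + 0.5 - 8.0000) / 1.7974 = -0.2782.
Step 5: Two-sided p-value via normal approximation = 2*(1 - Phi(|z|)) = 0.780879.
Step 6: alpha = 0.1. fail to reject H0.

R = 7, z = -0.2782, p = 0.780879, fail to reject H0.


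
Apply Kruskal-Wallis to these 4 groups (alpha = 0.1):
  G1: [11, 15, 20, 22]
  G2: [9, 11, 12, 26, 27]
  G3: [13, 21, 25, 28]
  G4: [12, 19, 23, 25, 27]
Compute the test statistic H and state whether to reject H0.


Step 1: Combine all N = 18 observations and assign midranks.
sorted (value, group, rank): (9,G2,1), (11,G1,2.5), (11,G2,2.5), (12,G2,4.5), (12,G4,4.5), (13,G3,6), (15,G1,7), (19,G4,8), (20,G1,9), (21,G3,10), (22,G1,11), (23,G4,12), (25,G3,13.5), (25,G4,13.5), (26,G2,15), (27,G2,16.5), (27,G4,16.5), (28,G3,18)
Step 2: Sum ranks within each group.
R_1 = 29.5 (n_1 = 4)
R_2 = 39.5 (n_2 = 5)
R_3 = 47.5 (n_3 = 4)
R_4 = 54.5 (n_4 = 5)
Step 3: H = 12/(N(N+1)) * sum(R_i^2/n_i) - 3(N+1)
     = 12/(18*19) * (29.5^2/4 + 39.5^2/5 + 47.5^2/4 + 54.5^2/5) - 3*19
     = 0.035088 * 1687.72 - 57
     = 2.218421.
Step 4: Ties present; correction factor C = 1 - 24/(18^3 - 18) = 0.995872. Corrected H = 2.218421 / 0.995872 = 2.227617.
Step 5: Under H0, H ~ chi^2(3); p-value = 0.526529.
Step 6: alpha = 0.1. fail to reject H0.

H = 2.2276, df = 3, p = 0.526529, fail to reject H0.


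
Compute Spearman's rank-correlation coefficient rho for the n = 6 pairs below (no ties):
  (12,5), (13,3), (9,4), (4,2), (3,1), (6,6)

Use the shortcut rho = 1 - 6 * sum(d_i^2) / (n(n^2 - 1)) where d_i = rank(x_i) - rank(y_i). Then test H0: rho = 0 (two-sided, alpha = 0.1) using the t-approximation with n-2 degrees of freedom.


Step 1: Rank x and y separately (midranks; no ties here).
rank(x): 12->5, 13->6, 9->4, 4->2, 3->1, 6->3
rank(y): 5->5, 3->3, 4->4, 2->2, 1->1, 6->6
Step 2: d_i = R_x(i) - R_y(i); compute d_i^2.
  (5-5)^2=0, (6-3)^2=9, (4-4)^2=0, (2-2)^2=0, (1-1)^2=0, (3-6)^2=9
sum(d^2) = 18.
Step 3: rho = 1 - 6*18 / (6*(6^2 - 1)) = 1 - 108/210 = 0.485714.
Step 4: Under H0, t = rho * sqrt((n-2)/(1-rho^2)) = 1.1113 ~ t(4).
Step 5: Two-sided p-value from the t-distribution with 4 df = 0.328723.
Step 6: alpha = 0.1. fail to reject H0.

rho = 0.4857, p = 0.328723, fail to reject H0 at alpha = 0.1.


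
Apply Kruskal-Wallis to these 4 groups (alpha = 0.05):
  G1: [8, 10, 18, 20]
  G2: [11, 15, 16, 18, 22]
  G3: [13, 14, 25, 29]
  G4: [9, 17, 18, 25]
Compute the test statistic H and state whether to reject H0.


Step 1: Combine all N = 17 observations and assign midranks.
sorted (value, group, rank): (8,G1,1), (9,G4,2), (10,G1,3), (11,G2,4), (13,G3,5), (14,G3,6), (15,G2,7), (16,G2,8), (17,G4,9), (18,G1,11), (18,G2,11), (18,G4,11), (20,G1,13), (22,G2,14), (25,G3,15.5), (25,G4,15.5), (29,G3,17)
Step 2: Sum ranks within each group.
R_1 = 28 (n_1 = 4)
R_2 = 44 (n_2 = 5)
R_3 = 43.5 (n_3 = 4)
R_4 = 37.5 (n_4 = 4)
Step 3: H = 12/(N(N+1)) * sum(R_i^2/n_i) - 3(N+1)
     = 12/(17*18) * (28^2/4 + 44^2/5 + 43.5^2/4 + 37.5^2/4) - 3*18
     = 0.039216 * 1407.83 - 54
     = 1.208824.
Step 4: Ties present; correction factor C = 1 - 30/(17^3 - 17) = 0.993873. Corrected H = 1.208824 / 0.993873 = 1.216276.
Step 5: Under H0, H ~ chi^2(3); p-value = 0.749103.
Step 6: alpha = 0.05. fail to reject H0.

H = 1.2163, df = 3, p = 0.749103, fail to reject H0.


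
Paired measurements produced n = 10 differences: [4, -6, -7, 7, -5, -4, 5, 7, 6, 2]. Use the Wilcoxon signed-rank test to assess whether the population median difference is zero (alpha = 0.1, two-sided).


Step 1: Drop any zero differences (none here) and take |d_i|.
|d| = [4, 6, 7, 7, 5, 4, 5, 7, 6, 2]
Step 2: Midrank |d_i| (ties get averaged ranks).
ranks: |4|->2.5, |6|->6.5, |7|->9, |7|->9, |5|->4.5, |4|->2.5, |5|->4.5, |7|->9, |6|->6.5, |2|->1
Step 3: Attach original signs; sum ranks with positive sign and with negative sign.
W+ = 2.5 + 9 + 4.5 + 9 + 6.5 + 1 = 32.5
W- = 6.5 + 9 + 4.5 + 2.5 = 22.5
(Check: W+ + W- = 55 should equal n(n+1)/2 = 55.)
Step 4: Test statistic W = min(W+, W-) = 22.5.
Step 5: Ties in |d|, so use the tie-corrected normal approximation.
        E[W] = n(n+1)/4 = 10*11/4 = 27.5.
        Tie groups: |d|=4 (t=2), |d|=5 (t=2), |d|=6 (t=2), |d|=7 (t=3); sum(t^3 - t) = 42.
        Var[W] = n(n+1)(2n+1)/24 - sum(t^3-t)/48 = 2310/24 - 42/48 = 95.375.
        z = (W - E[W]) / sqrt(Var[W]) = (22.5 - 27.5) / 9.7660 = -0.5120.
        Two-sided p = 2*Phi(z) = 0.608665.
Step 6: alpha = 0.1. fail to reject H0.

W+ = 32.5, W- = 22.5, W = min = 22.5, p = 0.608665, fail to reject H0.


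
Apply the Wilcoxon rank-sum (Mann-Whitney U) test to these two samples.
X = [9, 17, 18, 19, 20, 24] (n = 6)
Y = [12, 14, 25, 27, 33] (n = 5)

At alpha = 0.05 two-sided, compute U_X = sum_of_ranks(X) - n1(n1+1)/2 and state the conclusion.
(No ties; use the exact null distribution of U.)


Step 1: Combine and sort all 11 observations; assign midranks.
sorted (value, group): (9,X), (12,Y), (14,Y), (17,X), (18,X), (19,X), (20,X), (24,X), (25,Y), (27,Y), (33,Y)
ranks: 9->1, 12->2, 14->3, 17->4, 18->5, 19->6, 20->7, 24->8, 25->9, 27->10, 33->11
Step 2: Rank sum for X: R1 = 1 + 4 + 5 + 6 + 7 + 8 = 31.
Step 3: U_X = R1 - n1(n1+1)/2 = 31 - 6*7/2 = 31 - 21 = 10.
       U_Y = n1*n2 - U_X = 30 - 10 = 20.
Step 4: No ties, so the exact null distribution of U (based on enumerating the C(11,6) = 462 equally likely rank assignments) gives the two-sided p-value.
Step 5: p-value = 0.428571; compare to alpha = 0.05. fail to reject H0.

U_X = 10, p = 0.428571, fail to reject H0 at alpha = 0.05.


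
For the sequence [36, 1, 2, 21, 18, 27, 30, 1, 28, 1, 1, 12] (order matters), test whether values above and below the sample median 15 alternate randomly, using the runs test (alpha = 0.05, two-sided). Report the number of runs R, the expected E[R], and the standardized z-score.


Step 1: Compute median = 15; label A = above, B = below.
Labels in order: ABBAAAABABBB  (n_A = 6, n_B = 6)
Step 2: Count runs R = 6.
Step 3: Under H0 (random ordering), E[R] = 2*n_A*n_B/(n_A+n_B) + 1 = 2*6*6/12 + 1 = 7.0000.
        Var[R] = 2*n_A*n_B*(2*n_A*n_B - n_A - n_B) / ((n_A+n_B)^2 * (n_A+n_B-1)) = 4320/1584 = 2.7273.
        SD[R] = 1.6514.
Step 4: Continuity-corrected z = (R + 0.5 - E[R]) / SD[R] = (6 + 0.5 - 7.0000) / 1.6514 = -0.3028.
Step 5: Two-sided p-value via normal approximation = 2*(1 - Phi(|z|)) = 0.762069.
Step 6: alpha = 0.05. fail to reject H0.

R = 6, z = -0.3028, p = 0.762069, fail to reject H0.


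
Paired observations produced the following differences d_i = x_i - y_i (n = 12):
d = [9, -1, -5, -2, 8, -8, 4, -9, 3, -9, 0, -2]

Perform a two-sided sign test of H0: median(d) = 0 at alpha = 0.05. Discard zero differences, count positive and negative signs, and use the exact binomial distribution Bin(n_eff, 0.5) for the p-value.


Step 1: Discard zero differences. Original n = 12; n_eff = number of nonzero differences = 11.
Nonzero differences (with sign): +9, -1, -5, -2, +8, -8, +4, -9, +3, -9, -2
Step 2: Count signs: positive = 4, negative = 7.
Step 3: Under H0: P(positive) = 0.5, so the number of positives S ~ Bin(11, 0.5).
Step 4: Two-sided exact p-value = sum of Bin(11,0.5) probabilities at or below the observed probability = 0.548828.
Step 5: alpha = 0.05. fail to reject H0.

n_eff = 11, pos = 4, neg = 7, p = 0.548828, fail to reject H0.


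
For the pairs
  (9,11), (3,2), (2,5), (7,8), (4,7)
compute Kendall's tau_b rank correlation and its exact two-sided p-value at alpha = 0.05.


Step 1: Enumerate the 10 unordered pairs (i,j) with i<j and classify each by sign(x_j-x_i) * sign(y_j-y_i).
  (1,2):dx=-6,dy=-9->C; (1,3):dx=-7,dy=-6->C; (1,4):dx=-2,dy=-3->C; (1,5):dx=-5,dy=-4->C
  (2,3):dx=-1,dy=+3->D; (2,4):dx=+4,dy=+6->C; (2,5):dx=+1,dy=+5->C; (3,4):dx=+5,dy=+3->C
  (3,5):dx=+2,dy=+2->C; (4,5):dx=-3,dy=-1->C
Step 2: C = 9, D = 1, total pairs = 10.
Step 3: tau = (C - D)/(n(n-1)/2) = (9 - 1)/10 = 0.800000.
Step 4: Exact two-sided p-value (enumerate n! = 120 permutations of y under H0): p = 0.083333.
Step 5: alpha = 0.05. fail to reject H0.

tau_b = 0.8000 (C=9, D=1), p = 0.083333, fail to reject H0.


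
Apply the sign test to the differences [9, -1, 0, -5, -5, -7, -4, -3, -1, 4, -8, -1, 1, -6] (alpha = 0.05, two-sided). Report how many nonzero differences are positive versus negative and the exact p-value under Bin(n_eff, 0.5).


Step 1: Discard zero differences. Original n = 14; n_eff = number of nonzero differences = 13.
Nonzero differences (with sign): +9, -1, -5, -5, -7, -4, -3, -1, +4, -8, -1, +1, -6
Step 2: Count signs: positive = 3, negative = 10.
Step 3: Under H0: P(positive) = 0.5, so the number of positives S ~ Bin(13, 0.5).
Step 4: Two-sided exact p-value = sum of Bin(13,0.5) probabilities at or below the observed probability = 0.092285.
Step 5: alpha = 0.05. fail to reject H0.

n_eff = 13, pos = 3, neg = 10, p = 0.092285, fail to reject H0.


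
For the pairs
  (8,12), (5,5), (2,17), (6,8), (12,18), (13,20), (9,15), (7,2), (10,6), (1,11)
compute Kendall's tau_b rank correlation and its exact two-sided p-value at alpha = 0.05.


Step 1: Enumerate the 45 unordered pairs (i,j) with i<j and classify each by sign(x_j-x_i) * sign(y_j-y_i).
  (1,2):dx=-3,dy=-7->C; (1,3):dx=-6,dy=+5->D; (1,4):dx=-2,dy=-4->C; (1,5):dx=+4,dy=+6->C
  (1,6):dx=+5,dy=+8->C; (1,7):dx=+1,dy=+3->C; (1,8):dx=-1,dy=-10->C; (1,9):dx=+2,dy=-6->D
  (1,10):dx=-7,dy=-1->C; (2,3):dx=-3,dy=+12->D; (2,4):dx=+1,dy=+3->C; (2,5):dx=+7,dy=+13->C
  (2,6):dx=+8,dy=+15->C; (2,7):dx=+4,dy=+10->C; (2,8):dx=+2,dy=-3->D; (2,9):dx=+5,dy=+1->C
  (2,10):dx=-4,dy=+6->D; (3,4):dx=+4,dy=-9->D; (3,5):dx=+10,dy=+1->C; (3,6):dx=+11,dy=+3->C
  (3,7):dx=+7,dy=-2->D; (3,8):dx=+5,dy=-15->D; (3,9):dx=+8,dy=-11->D; (3,10):dx=-1,dy=-6->C
  (4,5):dx=+6,dy=+10->C; (4,6):dx=+7,dy=+12->C; (4,7):dx=+3,dy=+7->C; (4,8):dx=+1,dy=-6->D
  (4,9):dx=+4,dy=-2->D; (4,10):dx=-5,dy=+3->D; (5,6):dx=+1,dy=+2->C; (5,7):dx=-3,dy=-3->C
  (5,8):dx=-5,dy=-16->C; (5,9):dx=-2,dy=-12->C; (5,10):dx=-11,dy=-7->C; (6,7):dx=-4,dy=-5->C
  (6,8):dx=-6,dy=-18->C; (6,9):dx=-3,dy=-14->C; (6,10):dx=-12,dy=-9->C; (7,8):dx=-2,dy=-13->C
  (7,9):dx=+1,dy=-9->D; (7,10):dx=-8,dy=-4->C; (8,9):dx=+3,dy=+4->C; (8,10):dx=-6,dy=+9->D
  (9,10):dx=-9,dy=+5->D
Step 2: C = 30, D = 15, total pairs = 45.
Step 3: tau = (C - D)/(n(n-1)/2) = (30 - 15)/45 = 0.333333.
Step 4: Exact two-sided p-value (enumerate n! = 3628800 permutations of y under H0): p = 0.216373.
Step 5: alpha = 0.05. fail to reject H0.

tau_b = 0.3333 (C=30, D=15), p = 0.216373, fail to reject H0.


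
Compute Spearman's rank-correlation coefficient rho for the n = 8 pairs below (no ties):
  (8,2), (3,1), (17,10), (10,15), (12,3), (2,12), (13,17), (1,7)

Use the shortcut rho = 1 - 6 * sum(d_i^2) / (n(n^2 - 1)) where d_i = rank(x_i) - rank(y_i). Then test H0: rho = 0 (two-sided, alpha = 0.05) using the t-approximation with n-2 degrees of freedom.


Step 1: Rank x and y separately (midranks; no ties here).
rank(x): 8->4, 3->3, 17->8, 10->5, 12->6, 2->2, 13->7, 1->1
rank(y): 2->2, 1->1, 10->5, 15->7, 3->3, 12->6, 17->8, 7->4
Step 2: d_i = R_x(i) - R_y(i); compute d_i^2.
  (4-2)^2=4, (3-1)^2=4, (8-5)^2=9, (5-7)^2=4, (6-3)^2=9, (2-6)^2=16, (7-8)^2=1, (1-4)^2=9
sum(d^2) = 56.
Step 3: rho = 1 - 6*56 / (8*(8^2 - 1)) = 1 - 336/504 = 0.333333.
Step 4: Under H0, t = rho * sqrt((n-2)/(1-rho^2)) = 0.8660 ~ t(6).
Step 5: Two-sided p-value from the t-distribution with 6 df = 0.419753.
Step 6: alpha = 0.05. fail to reject H0.

rho = 0.3333, p = 0.419753, fail to reject H0 at alpha = 0.05.


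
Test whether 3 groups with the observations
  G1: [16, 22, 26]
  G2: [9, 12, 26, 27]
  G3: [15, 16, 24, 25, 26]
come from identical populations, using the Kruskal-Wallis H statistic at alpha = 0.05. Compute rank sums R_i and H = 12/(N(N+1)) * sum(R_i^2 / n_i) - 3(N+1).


Step 1: Combine all N = 12 observations and assign midranks.
sorted (value, group, rank): (9,G2,1), (12,G2,2), (15,G3,3), (16,G1,4.5), (16,G3,4.5), (22,G1,6), (24,G3,7), (25,G3,8), (26,G1,10), (26,G2,10), (26,G3,10), (27,G2,12)
Step 2: Sum ranks within each group.
R_1 = 20.5 (n_1 = 3)
R_2 = 25 (n_2 = 4)
R_3 = 32.5 (n_3 = 5)
Step 3: H = 12/(N(N+1)) * sum(R_i^2/n_i) - 3(N+1)
     = 12/(12*13) * (20.5^2/3 + 25^2/4 + 32.5^2/5) - 3*13
     = 0.076923 * 507.583 - 39
     = 0.044872.
Step 4: Ties present; correction factor C = 1 - 30/(12^3 - 12) = 0.982517. Corrected H = 0.044872 / 0.982517 = 0.045670.
Step 5: Under H0, H ~ chi^2(2); p-value = 0.977424.
Step 6: alpha = 0.05. fail to reject H0.

H = 0.0457, df = 2, p = 0.977424, fail to reject H0.


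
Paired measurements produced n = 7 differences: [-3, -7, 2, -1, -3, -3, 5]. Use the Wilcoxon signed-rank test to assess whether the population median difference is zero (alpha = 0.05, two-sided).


Step 1: Drop any zero differences (none here) and take |d_i|.
|d| = [3, 7, 2, 1, 3, 3, 5]
Step 2: Midrank |d_i| (ties get averaged ranks).
ranks: |3|->4, |7|->7, |2|->2, |1|->1, |3|->4, |3|->4, |5|->6
Step 3: Attach original signs; sum ranks with positive sign and with negative sign.
W+ = 2 + 6 = 8
W- = 4 + 7 + 1 + 4 + 4 = 20
(Check: W+ + W- = 28 should equal n(n+1)/2 = 28.)
Step 4: Test statistic W = min(W+, W-) = 8.
Step 5: Ties in |d|, so use the tie-corrected normal approximation.
        E[W] = n(n+1)/4 = 7*8/4 = 14.
        Tie groups: |d|=3 (t=3); sum(t^3 - t) = 24.
        Var[W] = n(n+1)(2n+1)/24 - sum(t^3-t)/48 = 840/24 - 24/48 = 34.5.
        z = (W - E[W]) / sqrt(Var[W]) = (8 - 14) / 5.8737 = -1.0215.
        Two-sided p = 2*Phi(z) = 0.307014.
Step 6: alpha = 0.05. fail to reject H0.

W+ = 8, W- = 20, W = min = 8, p = 0.307014, fail to reject H0.


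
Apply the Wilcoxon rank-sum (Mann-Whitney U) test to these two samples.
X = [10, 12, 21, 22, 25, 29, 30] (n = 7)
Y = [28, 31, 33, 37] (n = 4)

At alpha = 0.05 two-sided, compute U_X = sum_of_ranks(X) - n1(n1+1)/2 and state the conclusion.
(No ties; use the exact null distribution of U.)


Step 1: Combine and sort all 11 observations; assign midranks.
sorted (value, group): (10,X), (12,X), (21,X), (22,X), (25,X), (28,Y), (29,X), (30,X), (31,Y), (33,Y), (37,Y)
ranks: 10->1, 12->2, 21->3, 22->4, 25->5, 28->6, 29->7, 30->8, 31->9, 33->10, 37->11
Step 2: Rank sum for X: R1 = 1 + 2 + 3 + 4 + 5 + 7 + 8 = 30.
Step 3: U_X = R1 - n1(n1+1)/2 = 30 - 7*8/2 = 30 - 28 = 2.
       U_Y = n1*n2 - U_X = 28 - 2 = 26.
Step 4: No ties, so the exact null distribution of U (based on enumerating the C(11,7) = 330 equally likely rank assignments) gives the two-sided p-value.
Step 5: p-value = 0.024242; compare to alpha = 0.05. reject H0.

U_X = 2, p = 0.024242, reject H0 at alpha = 0.05.


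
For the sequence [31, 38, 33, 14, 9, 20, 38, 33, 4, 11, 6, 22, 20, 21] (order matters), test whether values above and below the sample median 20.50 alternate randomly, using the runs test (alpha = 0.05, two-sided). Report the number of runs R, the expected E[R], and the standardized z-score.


Step 1: Compute median = 20.50; label A = above, B = below.
Labels in order: AAABBBAABBBABA  (n_A = 7, n_B = 7)
Step 2: Count runs R = 7.
Step 3: Under H0 (random ordering), E[R] = 2*n_A*n_B/(n_A+n_B) + 1 = 2*7*7/14 + 1 = 8.0000.
        Var[R] = 2*n_A*n_B*(2*n_A*n_B - n_A - n_B) / ((n_A+n_B)^2 * (n_A+n_B-1)) = 8232/2548 = 3.2308.
        SD[R] = 1.7974.
Step 4: Continuity-corrected z = (R + 0.5 - E[R]) / SD[R] = (7 + 0.5 - 8.0000) / 1.7974 = -0.2782.
Step 5: Two-sided p-value via normal approximation = 2*(1 - Phi(|z|)) = 0.780879.
Step 6: alpha = 0.05. fail to reject H0.

R = 7, z = -0.2782, p = 0.780879, fail to reject H0.
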